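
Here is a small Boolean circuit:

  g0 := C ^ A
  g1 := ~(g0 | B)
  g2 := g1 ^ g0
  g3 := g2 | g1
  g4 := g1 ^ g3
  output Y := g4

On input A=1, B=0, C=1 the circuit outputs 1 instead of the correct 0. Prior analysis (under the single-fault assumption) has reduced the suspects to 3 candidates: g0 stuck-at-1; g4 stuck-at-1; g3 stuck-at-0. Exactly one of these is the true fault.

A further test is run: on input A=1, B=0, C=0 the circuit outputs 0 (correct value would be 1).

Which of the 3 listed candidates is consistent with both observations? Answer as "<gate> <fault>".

g3 stuck-at-0

Evaluate each candidate on input A=1, B=0, C=0:
  g0 stuck-at-1: g0=1 [stuck-at-1], g1=0, g2=1, g3=1, g4=1 → 1 — eliminated
  g4 stuck-at-1: g0=1, g1=0, g2=1, g3=1, g4=1 [stuck-at-1] → 1 — eliminated
  g3 stuck-at-0: g0=1, g1=0, g2=1, g3=0 [stuck-at-0], g4=0 → 0 — matches
Only g3 stuck-at-0 reproduces the observed 0.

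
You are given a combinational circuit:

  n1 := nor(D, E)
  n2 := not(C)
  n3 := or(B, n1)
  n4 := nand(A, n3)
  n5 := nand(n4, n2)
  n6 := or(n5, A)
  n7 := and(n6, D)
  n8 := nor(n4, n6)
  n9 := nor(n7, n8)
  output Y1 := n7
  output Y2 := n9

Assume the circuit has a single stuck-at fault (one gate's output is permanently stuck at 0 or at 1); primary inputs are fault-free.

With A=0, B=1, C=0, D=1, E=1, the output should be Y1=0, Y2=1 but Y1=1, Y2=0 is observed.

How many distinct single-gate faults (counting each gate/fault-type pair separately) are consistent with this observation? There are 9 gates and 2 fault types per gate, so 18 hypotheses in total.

Fault-free: n1=0, n2=1, n3=1, n4=1, n5=0, n6=0, n7=0, n8=0, n9=1 → Y1=0, Y2=1. Observed Y1=1, Y2=0.
  n1: none of the 2 fault types match ✗
  n2: stuck-at-0 ✓; others ✗
  n3: none of the 2 fault types match ✗
  n4: stuck-at-0 ✓; others ✗
  n5: stuck-at-1 ✓; others ✗
  n6: stuck-at-1 ✓; others ✗
  n7: stuck-at-1 ✓; others ✗
  n8: none of the 2 fault types match ✗
  n9: none of the 2 fault types match ✗
Consistent faults: {n2 stuck-at-0, n4 stuck-at-0, n5 stuck-at-1, n6 stuck-at-1, n7 stuck-at-1} — 5 in all.

5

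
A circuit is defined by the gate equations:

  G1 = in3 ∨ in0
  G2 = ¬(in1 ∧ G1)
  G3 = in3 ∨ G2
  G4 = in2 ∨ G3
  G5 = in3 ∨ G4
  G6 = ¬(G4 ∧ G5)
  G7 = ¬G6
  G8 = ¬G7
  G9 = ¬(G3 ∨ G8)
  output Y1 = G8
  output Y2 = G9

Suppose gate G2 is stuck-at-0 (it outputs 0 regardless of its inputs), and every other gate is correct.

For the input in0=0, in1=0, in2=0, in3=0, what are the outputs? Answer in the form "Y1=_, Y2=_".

Propagate with G2 forced: G1=0, G2=0 [stuck-at-0], G3=0, G4=0, G5=0, G6=1, G7=0, G8=1, G9=0.
So the outputs are Y1=1, Y2=0. (Without the fault they would be Y1=0, Y2=0.)

Y1=1, Y2=0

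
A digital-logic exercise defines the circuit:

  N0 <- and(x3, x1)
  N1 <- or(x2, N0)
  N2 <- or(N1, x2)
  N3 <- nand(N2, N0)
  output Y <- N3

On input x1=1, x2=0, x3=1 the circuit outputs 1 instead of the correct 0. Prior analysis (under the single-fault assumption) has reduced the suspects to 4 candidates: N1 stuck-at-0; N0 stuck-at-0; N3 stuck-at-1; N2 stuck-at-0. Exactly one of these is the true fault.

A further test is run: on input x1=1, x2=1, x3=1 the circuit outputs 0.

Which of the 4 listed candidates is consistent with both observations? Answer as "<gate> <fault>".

Evaluate each candidate on input x1=1, x2=1, x3=1:
  N1 stuck-at-0: N0=1, N1=0 [stuck-at-0], N2=1, N3=0 → 0 — matches
  N0 stuck-at-0: N0=0 [stuck-at-0], N1=1, N2=1, N3=1 → 1 — eliminated
  N3 stuck-at-1: N0=1, N1=1, N2=1, N3=1 [stuck-at-1] → 1 — eliminated
  N2 stuck-at-0: N0=1, N1=1, N2=0 [stuck-at-0], N3=1 → 1 — eliminated
Only N1 stuck-at-0 reproduces the observed 0.

N1 stuck-at-0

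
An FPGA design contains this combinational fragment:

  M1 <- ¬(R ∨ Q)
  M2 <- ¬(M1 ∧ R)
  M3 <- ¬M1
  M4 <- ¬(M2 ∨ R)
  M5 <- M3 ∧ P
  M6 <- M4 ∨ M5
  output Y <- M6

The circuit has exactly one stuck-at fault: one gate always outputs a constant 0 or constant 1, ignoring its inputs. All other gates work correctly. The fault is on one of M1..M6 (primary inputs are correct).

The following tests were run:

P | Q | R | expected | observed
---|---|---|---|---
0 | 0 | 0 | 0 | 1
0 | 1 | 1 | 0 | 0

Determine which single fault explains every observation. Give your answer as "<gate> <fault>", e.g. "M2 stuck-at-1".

M2 stuck-at-0

Fault-free values for test 1 (P=0, Q=0, R=0): M1=1, M2=1, M3=0, M4=0, M5=0, M6=0, giving Y=0. Observed 1.
Test 1: faults giving observed 1 are {M2 stuck-at-0, M4 stuck-at-1, M5 stuck-at-1, M6 stuck-at-1}.
Test 2 (P=0, Q=1, R=1): fault-free M1=0, M2=1, M3=1, M4=0, M5=0, M6=0 → 0; observed 0. Eliminates M4 stuck-at-1, M5 stuck-at-1, M6 stuck-at-1.
Only M2 stuck-at-0 is consistent with every test.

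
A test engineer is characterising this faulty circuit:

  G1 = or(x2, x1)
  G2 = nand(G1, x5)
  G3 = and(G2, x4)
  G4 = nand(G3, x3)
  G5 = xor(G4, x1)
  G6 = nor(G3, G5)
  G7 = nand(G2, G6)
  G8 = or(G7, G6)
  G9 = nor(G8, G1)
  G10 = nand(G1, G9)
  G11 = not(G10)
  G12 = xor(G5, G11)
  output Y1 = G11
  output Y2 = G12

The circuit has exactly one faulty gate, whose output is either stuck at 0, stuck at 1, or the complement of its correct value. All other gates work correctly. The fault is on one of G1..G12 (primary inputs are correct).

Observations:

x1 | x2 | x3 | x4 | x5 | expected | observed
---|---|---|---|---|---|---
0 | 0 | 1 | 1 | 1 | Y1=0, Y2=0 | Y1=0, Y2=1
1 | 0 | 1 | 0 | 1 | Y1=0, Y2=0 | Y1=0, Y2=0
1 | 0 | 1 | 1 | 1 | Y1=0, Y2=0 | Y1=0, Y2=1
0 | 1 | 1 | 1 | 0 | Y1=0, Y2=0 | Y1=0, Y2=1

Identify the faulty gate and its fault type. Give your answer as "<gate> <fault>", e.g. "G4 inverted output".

G2 inverted output

Fault-free values for test 1 (x1=0, x2=0, x3=1, x4=1, x5=1): G1=0, G2=1, G3=1, G4=0, G5=0, G6=0, G7=1, G8=1, G9=0, G10=1, G11=0, G12=0, giving Y1=0, Y2=0. Observed Y1=0, Y2=1.
Test 1: faults giving observed Y1=0, Y2=1 are {G1 stuck-at-1, G1 inverted output, G2 stuck-at-0, G2 inverted output, G3 stuck-at-0, G3 inverted output, G4 stuck-at-1, G4 inverted output, G5 stuck-at-1, G5 inverted output, G12 stuck-at-1, G12 inverted output}.
Test 2 (x1=1, x2=0, x3=1, x4=0, x5=1): fault-free G1=1, G2=0, G3=0, G4=1, G5=0, G6=1, G7=1, G8=1, G9=0, G10=1, G11=0, G12=0 → Y1=0, Y2=0; observed Y1=0, Y2=0. Eliminates G3 inverted output, G4 inverted output, G5 stuck-at-1, G5 inverted output, G12 stuck-at-1, G12 inverted output.
Test 3 (x1=1, x2=0, x3=1, x4=1, x5=1): fault-free G1=1, G2=0, G3=0, G4=1, G5=0, G6=1, G7=1, G8=1, G9=0, G10=1, G11=0, G12=0 → Y1=0, Y2=0; observed Y1=0, Y2=1. Eliminates G1 stuck-at-1, G2 stuck-at-0, G3 stuck-at-0, G4 stuck-at-1.
Test 4 (x1=0, x2=1, x3=1, x4=1, x5=0): fault-free G1=1, G2=1, G3=1, G4=0, G5=0, G6=0, G7=1, G8=1, G9=0, G10=1, G11=0, G12=0 → Y1=0, Y2=0; observed Y1=0, Y2=1. Eliminates G1 inverted output.
Only G2 inverted output is consistent with every test.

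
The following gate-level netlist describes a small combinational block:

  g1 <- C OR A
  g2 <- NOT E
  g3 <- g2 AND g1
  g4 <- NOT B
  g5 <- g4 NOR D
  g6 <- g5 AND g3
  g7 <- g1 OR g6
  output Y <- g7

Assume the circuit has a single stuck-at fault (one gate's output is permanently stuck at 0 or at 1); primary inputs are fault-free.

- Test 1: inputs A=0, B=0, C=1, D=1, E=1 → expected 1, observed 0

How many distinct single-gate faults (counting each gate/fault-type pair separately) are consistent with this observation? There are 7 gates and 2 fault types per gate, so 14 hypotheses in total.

2

Fault-free: g1=1, g2=0, g3=0, g4=1, g5=0, g6=0, g7=1 → 1. Observed 0.
  g1 stuck-at-0: output 0 ✓
  g1 stuck-at-1: output 1 ✗
  g2 stuck-at-0: output 1 ✗
  g2 stuck-at-1: output 1 ✗
  g3 stuck-at-0: output 1 ✗
  g3 stuck-at-1: output 1 ✗
  g4 stuck-at-0: output 1 ✗
  g4 stuck-at-1: output 1 ✗
  g5 stuck-at-0: output 1 ✗
  g5 stuck-at-1: output 1 ✗
  g6 stuck-at-0: output 1 ✗
  g6 stuck-at-1: output 1 ✗
  g7 stuck-at-0: output 0 ✓
  g7 stuck-at-1: output 1 ✗
Consistent faults: {g1 stuck-at-0, g7 stuck-at-0} — 2 in all.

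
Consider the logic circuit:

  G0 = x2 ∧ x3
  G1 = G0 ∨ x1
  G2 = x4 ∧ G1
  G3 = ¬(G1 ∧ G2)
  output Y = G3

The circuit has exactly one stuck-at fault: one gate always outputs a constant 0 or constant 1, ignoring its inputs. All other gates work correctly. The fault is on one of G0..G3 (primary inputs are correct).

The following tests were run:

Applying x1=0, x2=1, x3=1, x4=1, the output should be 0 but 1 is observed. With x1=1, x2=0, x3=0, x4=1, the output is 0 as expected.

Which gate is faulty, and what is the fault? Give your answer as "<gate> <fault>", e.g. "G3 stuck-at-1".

G0 stuck-at-0

Fault-free values for test 1 (x1=0, x2=1, x3=1, x4=1): G0=1, G1=1, G2=1, G3=0, giving Y=0. Observed 1.
Test 1: faults giving observed 1 are {G0 stuck-at-0, G1 stuck-at-0, G2 stuck-at-0, G3 stuck-at-1}.
Test 2 (x1=1, x2=0, x3=0, x4=1): fault-free G0=0, G1=1, G2=1, G3=0 → 0; observed 0. Eliminates G1 stuck-at-0, G2 stuck-at-0, G3 stuck-at-1.
Only G0 stuck-at-0 is consistent with every test.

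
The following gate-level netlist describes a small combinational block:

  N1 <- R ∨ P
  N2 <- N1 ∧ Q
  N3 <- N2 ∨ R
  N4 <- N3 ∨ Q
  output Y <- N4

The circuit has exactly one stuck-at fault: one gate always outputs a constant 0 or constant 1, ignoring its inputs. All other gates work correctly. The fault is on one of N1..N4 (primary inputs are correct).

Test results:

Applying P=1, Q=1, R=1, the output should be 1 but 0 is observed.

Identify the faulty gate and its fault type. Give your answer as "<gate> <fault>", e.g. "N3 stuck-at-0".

N4 stuck-at-0

Fault-free values for test 1 (P=1, Q=1, R=1): N1=1, N2=1, N3=1, N4=1, giving Y=1. Observed 0.
Test 1: faults giving observed 0 are {N4 stuck-at-0}.
Only N4 stuck-at-0 is consistent with every test.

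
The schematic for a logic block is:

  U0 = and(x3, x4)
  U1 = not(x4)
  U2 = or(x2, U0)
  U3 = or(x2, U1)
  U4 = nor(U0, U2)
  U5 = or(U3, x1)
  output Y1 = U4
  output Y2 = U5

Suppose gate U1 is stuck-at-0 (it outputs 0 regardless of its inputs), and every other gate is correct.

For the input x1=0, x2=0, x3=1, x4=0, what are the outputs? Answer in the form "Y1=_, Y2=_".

Y1=1, Y2=0

Propagate with U1 forced: U0=0, U1=0 [stuck-at-0], U2=0, U3=0, U4=1, U5=0.
So the outputs are Y1=1, Y2=0. (Without the fault they would be Y1=1, Y2=1.)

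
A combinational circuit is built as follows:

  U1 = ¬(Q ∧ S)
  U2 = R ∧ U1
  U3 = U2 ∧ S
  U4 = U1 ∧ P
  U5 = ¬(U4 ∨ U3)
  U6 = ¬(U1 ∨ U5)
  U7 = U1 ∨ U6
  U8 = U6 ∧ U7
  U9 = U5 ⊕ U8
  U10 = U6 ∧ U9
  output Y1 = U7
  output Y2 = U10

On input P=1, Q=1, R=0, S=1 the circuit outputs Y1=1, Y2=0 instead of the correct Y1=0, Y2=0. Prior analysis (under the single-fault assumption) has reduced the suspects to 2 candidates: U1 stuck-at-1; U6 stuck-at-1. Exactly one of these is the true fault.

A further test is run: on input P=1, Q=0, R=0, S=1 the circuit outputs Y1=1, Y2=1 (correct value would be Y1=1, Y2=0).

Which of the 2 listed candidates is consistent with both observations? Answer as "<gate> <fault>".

Evaluate each candidate on input P=1, Q=0, R=0, S=1:
  U1 stuck-at-1: U1=1 [stuck-at-1], U2=0, U3=0, U4=1, U5=0, U6=0, U7=1, U8=0, U9=0, U10=0 → Y1=1, Y2=0 — eliminated
  U6 stuck-at-1: U1=1, U2=0, U3=0, U4=1, U5=0, U6=1 [stuck-at-1], U7=1, U8=1, U9=1, U10=1 → Y1=1, Y2=1 — matches
Only U6 stuck-at-1 reproduces the observed Y1=1, Y2=1.

U6 stuck-at-1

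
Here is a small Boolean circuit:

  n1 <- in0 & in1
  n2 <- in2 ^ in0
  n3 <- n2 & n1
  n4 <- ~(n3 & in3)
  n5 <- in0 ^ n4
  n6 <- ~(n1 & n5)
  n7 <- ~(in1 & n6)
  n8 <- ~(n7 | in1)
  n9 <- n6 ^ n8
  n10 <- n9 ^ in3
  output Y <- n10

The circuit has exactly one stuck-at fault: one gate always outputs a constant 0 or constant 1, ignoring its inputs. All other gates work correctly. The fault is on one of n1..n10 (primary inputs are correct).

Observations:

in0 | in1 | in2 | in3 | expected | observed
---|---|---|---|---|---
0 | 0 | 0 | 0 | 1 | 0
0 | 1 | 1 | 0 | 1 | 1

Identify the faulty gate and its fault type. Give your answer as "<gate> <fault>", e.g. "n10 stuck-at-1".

Fault-free values for test 1 (in0=0, in1=0, in2=0, in3=0): n1=0, n2=0, n3=0, n4=1, n5=1, n6=1, n7=1, n8=0, n9=1, n10=1, giving Y=1. Observed 0.
Test 1: faults giving observed 0 are {n1 stuck-at-1, n6 stuck-at-0, n7 stuck-at-0, n8 stuck-at-1, n9 stuck-at-0, n10 stuck-at-0}.
Test 2 (in0=0, in1=1, in2=1, in3=0): fault-free n1=0, n2=1, n3=0, n4=1, n5=1, n6=1, n7=0, n8=0, n9=1, n10=1 → 1; observed 1. Eliminates n1 stuck-at-1, n6 stuck-at-0, n8 stuck-at-1, n9 stuck-at-0, n10 stuck-at-0.
Only n7 stuck-at-0 is consistent with every test.

n7 stuck-at-0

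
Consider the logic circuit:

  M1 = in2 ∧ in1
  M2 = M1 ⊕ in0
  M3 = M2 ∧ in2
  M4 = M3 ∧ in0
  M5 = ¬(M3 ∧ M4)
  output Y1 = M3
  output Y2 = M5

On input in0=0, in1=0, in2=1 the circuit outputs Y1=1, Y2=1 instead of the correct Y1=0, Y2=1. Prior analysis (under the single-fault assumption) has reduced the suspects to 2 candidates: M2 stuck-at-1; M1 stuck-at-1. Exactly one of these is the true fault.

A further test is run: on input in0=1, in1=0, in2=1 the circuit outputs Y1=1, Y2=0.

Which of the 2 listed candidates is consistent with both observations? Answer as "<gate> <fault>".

M2 stuck-at-1

Evaluate each candidate on input in0=1, in1=0, in2=1:
  M2 stuck-at-1: M1=0, M2=1 [stuck-at-1], M3=1, M4=1, M5=0 → Y1=1, Y2=0 — matches
  M1 stuck-at-1: M1=1 [stuck-at-1], M2=0, M3=0, M4=0, M5=1 → Y1=0, Y2=1 — eliminated
Only M2 stuck-at-1 reproduces the observed Y1=1, Y2=0.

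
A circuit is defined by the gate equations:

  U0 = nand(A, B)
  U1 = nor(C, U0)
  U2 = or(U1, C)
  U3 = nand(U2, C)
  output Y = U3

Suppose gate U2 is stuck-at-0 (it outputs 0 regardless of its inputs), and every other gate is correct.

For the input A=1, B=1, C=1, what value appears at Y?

1

Propagate with U2 forced: U0=0, U1=0, U2=0 [stuck-at-0], U3=1.
So Y = 1. (Without the fault it would be 0.)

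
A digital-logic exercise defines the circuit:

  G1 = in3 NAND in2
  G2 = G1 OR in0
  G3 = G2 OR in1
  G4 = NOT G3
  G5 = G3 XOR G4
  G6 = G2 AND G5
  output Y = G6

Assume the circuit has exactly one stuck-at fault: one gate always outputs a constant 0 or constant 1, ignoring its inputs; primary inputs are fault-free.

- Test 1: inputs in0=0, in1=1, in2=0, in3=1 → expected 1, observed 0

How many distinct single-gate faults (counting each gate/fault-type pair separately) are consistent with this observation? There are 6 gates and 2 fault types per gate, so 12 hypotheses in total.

Fault-free: G1=1, G2=1, G3=1, G4=0, G5=1, G6=1 → 1. Observed 0.
  G1 stuck-at-0: output 0 ✓
  G1 stuck-at-1: output 1 ✗
  G2 stuck-at-0: output 0 ✓
  G2 stuck-at-1: output 1 ✗
  G3 stuck-at-0: output 1 ✗
  G3 stuck-at-1: output 1 ✗
  G4 stuck-at-0: output 1 ✗
  G4 stuck-at-1: output 0 ✓
  G5 stuck-at-0: output 0 ✓
  G5 stuck-at-1: output 1 ✗
  G6 stuck-at-0: output 0 ✓
  G6 stuck-at-1: output 1 ✗
Consistent faults: {G1 stuck-at-0, G2 stuck-at-0, G4 stuck-at-1, G5 stuck-at-0, G6 stuck-at-0} — 5 in all.

5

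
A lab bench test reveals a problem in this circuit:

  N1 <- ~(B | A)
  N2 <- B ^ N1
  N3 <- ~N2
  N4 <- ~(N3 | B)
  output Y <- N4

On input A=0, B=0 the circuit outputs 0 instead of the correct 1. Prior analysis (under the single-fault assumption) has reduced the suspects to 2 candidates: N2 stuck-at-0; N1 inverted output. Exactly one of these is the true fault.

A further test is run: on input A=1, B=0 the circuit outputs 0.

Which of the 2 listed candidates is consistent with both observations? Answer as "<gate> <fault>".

Evaluate each candidate on input A=1, B=0:
  N2 stuck-at-0: N1=0, N2=0 [stuck-at-0], N3=1, N4=0 → 0 — matches
  N1 inverted output: N1=1 [inverted output], N2=1, N3=0, N4=1 → 1 — eliminated
Only N2 stuck-at-0 reproduces the observed 0.

N2 stuck-at-0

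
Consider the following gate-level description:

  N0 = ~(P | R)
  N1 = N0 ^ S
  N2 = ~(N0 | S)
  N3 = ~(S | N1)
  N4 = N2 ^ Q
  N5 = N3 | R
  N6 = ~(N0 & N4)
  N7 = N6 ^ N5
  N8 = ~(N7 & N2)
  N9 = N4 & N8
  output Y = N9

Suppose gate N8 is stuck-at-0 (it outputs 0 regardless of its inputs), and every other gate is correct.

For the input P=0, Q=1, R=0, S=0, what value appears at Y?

Propagate with N8 forced: N0=1, N1=1, N2=0, N3=0, N4=1, N5=0, N6=0, N7=0, N8=0 [stuck-at-0], N9=0.
So Y = 0. (Without the fault it would be 1.)

0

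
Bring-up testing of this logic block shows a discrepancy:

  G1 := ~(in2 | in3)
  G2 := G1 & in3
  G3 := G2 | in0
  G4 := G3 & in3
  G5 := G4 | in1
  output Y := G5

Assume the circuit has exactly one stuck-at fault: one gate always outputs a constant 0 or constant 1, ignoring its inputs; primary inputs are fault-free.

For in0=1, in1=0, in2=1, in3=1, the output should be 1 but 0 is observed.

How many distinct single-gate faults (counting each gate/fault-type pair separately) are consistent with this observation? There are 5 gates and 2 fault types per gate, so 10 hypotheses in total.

Fault-free: G1=0, G2=0, G3=1, G4=1, G5=1 → 1. Observed 0.
  G1 stuck-at-0: output 1 ✗
  G1 stuck-at-1: output 1 ✗
  G2 stuck-at-0: output 1 ✗
  G2 stuck-at-1: output 1 ✗
  G3 stuck-at-0: output 0 ✓
  G3 stuck-at-1: output 1 ✗
  G4 stuck-at-0: output 0 ✓
  G4 stuck-at-1: output 1 ✗
  G5 stuck-at-0: output 0 ✓
  G5 stuck-at-1: output 1 ✗
Consistent faults: {G3 stuck-at-0, G4 stuck-at-0, G5 stuck-at-0} — 3 in all.

3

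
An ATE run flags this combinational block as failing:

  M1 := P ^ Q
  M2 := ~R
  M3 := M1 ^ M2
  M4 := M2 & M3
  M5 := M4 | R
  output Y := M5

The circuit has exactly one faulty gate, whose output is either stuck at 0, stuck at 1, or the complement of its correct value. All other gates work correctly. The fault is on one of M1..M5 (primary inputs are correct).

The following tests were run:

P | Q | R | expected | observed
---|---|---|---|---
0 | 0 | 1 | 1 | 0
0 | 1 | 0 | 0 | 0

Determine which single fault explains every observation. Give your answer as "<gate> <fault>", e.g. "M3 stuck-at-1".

M5 stuck-at-0

Fault-free values for test 1 (P=0, Q=0, R=1): M1=0, M2=0, M3=0, M4=0, M5=1, giving Y=1. Observed 0.
Test 1: faults giving observed 0 are {M5 stuck-at-0, M5 inverted output}.
Test 2 (P=0, Q=1, R=0): fault-free M1=1, M2=1, M3=0, M4=0, M5=0 → 0; observed 0. Eliminates M5 inverted output.
Only M5 stuck-at-0 is consistent with every test.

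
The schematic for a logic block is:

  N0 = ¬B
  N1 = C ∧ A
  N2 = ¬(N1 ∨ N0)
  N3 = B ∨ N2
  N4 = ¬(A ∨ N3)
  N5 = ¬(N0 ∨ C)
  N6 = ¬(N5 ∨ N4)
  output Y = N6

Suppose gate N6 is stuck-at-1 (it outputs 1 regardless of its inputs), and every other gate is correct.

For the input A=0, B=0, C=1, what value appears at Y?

1

Propagate with N6 forced: N0=1, N1=0, N2=0, N3=0, N4=1, N5=0, N6=1 [stuck-at-1].
So Y = 1. (Without the fault it would be 0.)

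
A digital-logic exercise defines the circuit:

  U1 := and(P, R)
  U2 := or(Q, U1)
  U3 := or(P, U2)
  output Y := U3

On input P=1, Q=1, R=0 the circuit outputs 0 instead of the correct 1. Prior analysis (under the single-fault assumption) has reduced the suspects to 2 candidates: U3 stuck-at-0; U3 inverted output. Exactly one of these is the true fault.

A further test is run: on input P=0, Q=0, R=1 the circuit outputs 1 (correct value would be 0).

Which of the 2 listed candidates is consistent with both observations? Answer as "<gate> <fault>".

Evaluate each candidate on input P=0, Q=0, R=1:
  U3 stuck-at-0: U1=0, U2=0, U3=0 [stuck-at-0] → 0 — eliminated
  U3 inverted output: U1=0, U2=0, U3=1 [inverted output] → 1 — matches
Only U3 inverted output reproduces the observed 1.

U3 inverted output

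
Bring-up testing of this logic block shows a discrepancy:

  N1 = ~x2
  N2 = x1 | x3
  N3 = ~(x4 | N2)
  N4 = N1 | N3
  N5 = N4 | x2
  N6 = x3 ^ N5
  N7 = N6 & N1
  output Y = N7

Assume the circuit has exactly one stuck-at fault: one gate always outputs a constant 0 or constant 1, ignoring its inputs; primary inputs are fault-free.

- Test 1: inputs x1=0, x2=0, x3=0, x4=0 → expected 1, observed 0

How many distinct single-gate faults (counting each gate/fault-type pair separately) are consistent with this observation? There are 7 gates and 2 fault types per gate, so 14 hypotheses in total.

5

Fault-free: N1=1, N2=0, N3=1, N4=1, N5=1, N6=1, N7=1 → 1. Observed 0.
  N1 stuck-at-0: output 0 ✓
  N1 stuck-at-1: output 1 ✗
  N2 stuck-at-0: output 1 ✗
  N2 stuck-at-1: output 1 ✗
  N3 stuck-at-0: output 1 ✗
  N3 stuck-at-1: output 1 ✗
  N4 stuck-at-0: output 0 ✓
  N4 stuck-at-1: output 1 ✗
  N5 stuck-at-0: output 0 ✓
  N5 stuck-at-1: output 1 ✗
  N6 stuck-at-0: output 0 ✓
  N6 stuck-at-1: output 1 ✗
  N7 stuck-at-0: output 0 ✓
  N7 stuck-at-1: output 1 ✗
Consistent faults: {N1 stuck-at-0, N4 stuck-at-0, N5 stuck-at-0, N6 stuck-at-0, N7 stuck-at-0} — 5 in all.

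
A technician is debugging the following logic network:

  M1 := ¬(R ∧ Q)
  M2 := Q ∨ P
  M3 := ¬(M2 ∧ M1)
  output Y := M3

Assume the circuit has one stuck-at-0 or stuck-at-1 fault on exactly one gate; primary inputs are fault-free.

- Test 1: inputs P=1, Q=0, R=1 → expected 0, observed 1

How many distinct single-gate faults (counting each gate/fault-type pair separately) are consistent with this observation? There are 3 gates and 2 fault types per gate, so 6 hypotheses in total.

Fault-free: M1=1, M2=1, M3=0 → 0. Observed 1.
  M1 stuck-at-0: output 1 ✓
  M1 stuck-at-1: output 0 ✗
  M2 stuck-at-0: output 1 ✓
  M2 stuck-at-1: output 0 ✗
  M3 stuck-at-0: output 0 ✗
  M3 stuck-at-1: output 1 ✓
Consistent faults: {M1 stuck-at-0, M2 stuck-at-0, M3 stuck-at-1} — 3 in all.

3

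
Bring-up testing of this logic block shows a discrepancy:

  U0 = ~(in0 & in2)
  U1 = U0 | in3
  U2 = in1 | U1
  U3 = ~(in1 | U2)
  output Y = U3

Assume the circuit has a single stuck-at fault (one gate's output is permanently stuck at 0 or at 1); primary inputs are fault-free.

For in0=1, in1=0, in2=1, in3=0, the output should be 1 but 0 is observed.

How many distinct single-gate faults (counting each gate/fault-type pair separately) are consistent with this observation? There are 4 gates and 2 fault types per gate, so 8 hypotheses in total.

Fault-free: U0=0, U1=0, U2=0, U3=1 → 1. Observed 0.
  U0 stuck-at-0: output 1 ✗
  U0 stuck-at-1: output 0 ✓
  U1 stuck-at-0: output 1 ✗
  U1 stuck-at-1: output 0 ✓
  U2 stuck-at-0: output 1 ✗
  U2 stuck-at-1: output 0 ✓
  U3 stuck-at-0: output 0 ✓
  U3 stuck-at-1: output 1 ✗
Consistent faults: {U0 stuck-at-1, U1 stuck-at-1, U2 stuck-at-1, U3 stuck-at-0} — 4 in all.

4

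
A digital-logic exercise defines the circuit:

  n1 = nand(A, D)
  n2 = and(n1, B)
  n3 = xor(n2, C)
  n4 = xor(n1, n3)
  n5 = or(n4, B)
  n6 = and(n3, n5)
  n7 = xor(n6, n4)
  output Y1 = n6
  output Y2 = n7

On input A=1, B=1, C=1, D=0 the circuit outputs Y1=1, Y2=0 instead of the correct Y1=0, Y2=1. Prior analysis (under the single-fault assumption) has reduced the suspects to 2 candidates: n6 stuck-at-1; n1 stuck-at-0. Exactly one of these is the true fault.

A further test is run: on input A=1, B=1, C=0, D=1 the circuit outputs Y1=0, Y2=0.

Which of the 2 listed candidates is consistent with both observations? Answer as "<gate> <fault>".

Evaluate each candidate on input A=1, B=1, C=0, D=1:
  n6 stuck-at-1: n1=0, n2=0, n3=0, n4=0, n5=1, n6=1 [stuck-at-1], n7=1 → Y1=1, Y2=1 — eliminated
  n1 stuck-at-0: n1=0 [stuck-at-0], n2=0, n3=0, n4=0, n5=1, n6=0, n7=0 → Y1=0, Y2=0 — matches
Only n1 stuck-at-0 reproduces the observed Y1=0, Y2=0.

n1 stuck-at-0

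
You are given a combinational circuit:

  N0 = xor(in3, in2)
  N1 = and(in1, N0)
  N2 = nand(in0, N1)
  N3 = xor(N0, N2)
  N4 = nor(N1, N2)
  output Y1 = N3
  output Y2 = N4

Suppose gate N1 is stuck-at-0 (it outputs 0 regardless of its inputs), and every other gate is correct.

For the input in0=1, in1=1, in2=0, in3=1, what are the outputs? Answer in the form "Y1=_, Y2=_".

Propagate with N1 forced: N0=1, N1=0 [stuck-at-0], N2=1, N3=0, N4=0.
So the outputs are Y1=0, Y2=0. (Without the fault they would be Y1=1, Y2=0.)

Y1=0, Y2=0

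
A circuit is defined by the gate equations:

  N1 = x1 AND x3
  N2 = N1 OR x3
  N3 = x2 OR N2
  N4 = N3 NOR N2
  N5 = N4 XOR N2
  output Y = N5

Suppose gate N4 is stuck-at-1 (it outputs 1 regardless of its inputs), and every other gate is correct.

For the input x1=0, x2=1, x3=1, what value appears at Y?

0

Propagate with N4 forced: N1=0, N2=1, N3=1, N4=1 [stuck-at-1], N5=0.
So Y = 0. (Without the fault it would be 1.)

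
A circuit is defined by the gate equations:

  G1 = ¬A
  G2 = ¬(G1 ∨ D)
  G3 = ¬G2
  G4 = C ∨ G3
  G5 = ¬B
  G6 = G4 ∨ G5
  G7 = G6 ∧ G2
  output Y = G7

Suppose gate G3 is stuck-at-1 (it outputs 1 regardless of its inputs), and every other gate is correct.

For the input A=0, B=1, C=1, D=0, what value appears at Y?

0

Propagate with G3 forced: G1=1, G2=0, G3=1 [stuck-at-1], G4=1, G5=0, G6=1, G7=0.
So Y = 0. (Same as the fault-free value — the fault is masked on this input.)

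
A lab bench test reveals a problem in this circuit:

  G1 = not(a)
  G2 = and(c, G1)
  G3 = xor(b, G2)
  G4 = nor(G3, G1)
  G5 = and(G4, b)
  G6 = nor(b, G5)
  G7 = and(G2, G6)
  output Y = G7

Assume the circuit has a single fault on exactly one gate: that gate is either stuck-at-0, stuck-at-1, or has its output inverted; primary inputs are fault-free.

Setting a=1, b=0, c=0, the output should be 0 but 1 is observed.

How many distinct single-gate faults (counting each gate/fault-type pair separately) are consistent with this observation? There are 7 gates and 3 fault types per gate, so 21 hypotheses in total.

4

Fault-free: G1=0, G2=0, G3=0, G4=1, G5=0, G6=1, G7=0 → 0. Observed 1.
  G1: none of the 3 fault types match ✗
  G2: stuck-at-1, inverted output ✓; others ✗
  G3: none of the 3 fault types match ✗
  G4: none of the 3 fault types match ✗
  G5: none of the 3 fault types match ✗
  G6: none of the 3 fault types match ✗
  G7: stuck-at-1, inverted output ✓; others ✗
Consistent faults: {G2 stuck-at-1, G2 inverted output, G7 stuck-at-1, G7 inverted output} — 4 in all.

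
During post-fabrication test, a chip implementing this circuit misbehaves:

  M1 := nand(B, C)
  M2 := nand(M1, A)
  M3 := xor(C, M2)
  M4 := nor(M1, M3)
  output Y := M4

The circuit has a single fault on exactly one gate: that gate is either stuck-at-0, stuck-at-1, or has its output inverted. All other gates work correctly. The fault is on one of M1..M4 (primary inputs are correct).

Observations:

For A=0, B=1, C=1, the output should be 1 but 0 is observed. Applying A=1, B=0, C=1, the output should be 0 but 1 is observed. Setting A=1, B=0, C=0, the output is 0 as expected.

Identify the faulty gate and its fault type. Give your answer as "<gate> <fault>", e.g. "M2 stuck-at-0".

M1 inverted output

Fault-free values for test 1 (A=0, B=1, C=1): M1=0, M2=1, M3=0, M4=1, giving Y=1. Observed 0.
Test 1: faults giving observed 0 are {M1 stuck-at-1, M1 inverted output, M2 stuck-at-0, M2 inverted output, M3 stuck-at-1, M3 inverted output, M4 stuck-at-0, M4 inverted output}.
Test 2 (A=1, B=0, C=1): fault-free M1=1, M2=0, M3=1, M4=0 → 0; observed 1. Eliminates M1 stuck-at-1, M2 stuck-at-0, M2 inverted output, M3 stuck-at-1, M3 inverted output, M4 stuck-at-0.
Test 3 (A=1, B=0, C=0): fault-free M1=1, M2=0, M3=0, M4=0 → 0; observed 0. Eliminates M4 inverted output.
Only M1 inverted output is consistent with every test.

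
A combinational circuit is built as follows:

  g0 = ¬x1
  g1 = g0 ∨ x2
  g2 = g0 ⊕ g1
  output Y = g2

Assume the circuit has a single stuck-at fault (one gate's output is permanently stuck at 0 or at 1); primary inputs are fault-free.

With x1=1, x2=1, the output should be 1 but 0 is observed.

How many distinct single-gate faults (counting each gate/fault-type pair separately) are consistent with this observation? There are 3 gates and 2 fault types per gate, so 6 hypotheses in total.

3

Fault-free: g0=0, g1=1, g2=1 → 1. Observed 0.
  g0 stuck-at-0: output 1 ✗
  g0 stuck-at-1: output 0 ✓
  g1 stuck-at-0: output 0 ✓
  g1 stuck-at-1: output 1 ✗
  g2 stuck-at-0: output 0 ✓
  g2 stuck-at-1: output 1 ✗
Consistent faults: {g0 stuck-at-1, g1 stuck-at-0, g2 stuck-at-0} — 3 in all.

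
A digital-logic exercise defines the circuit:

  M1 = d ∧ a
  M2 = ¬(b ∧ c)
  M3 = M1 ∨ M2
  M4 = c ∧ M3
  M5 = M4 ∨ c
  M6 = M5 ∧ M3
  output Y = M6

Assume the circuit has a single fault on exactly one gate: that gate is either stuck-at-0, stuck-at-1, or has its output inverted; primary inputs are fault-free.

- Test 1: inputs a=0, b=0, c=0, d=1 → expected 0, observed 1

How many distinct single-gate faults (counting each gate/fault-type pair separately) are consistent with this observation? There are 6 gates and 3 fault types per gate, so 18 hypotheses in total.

6

Fault-free: M1=0, M2=1, M3=1, M4=0, M5=0, M6=0 → 0. Observed 1.
  M1: none of the 3 fault types match ✗
  M2: none of the 3 fault types match ✗
  M3: none of the 3 fault types match ✗
  M4: stuck-at-1, inverted output ✓; others ✗
  M5: stuck-at-1, inverted output ✓; others ✗
  M6: stuck-at-1, inverted output ✓; others ✗
Consistent faults: {M4 stuck-at-1, M4 inverted output, M5 stuck-at-1, M5 inverted output, M6 stuck-at-1, M6 inverted output} — 6 in all.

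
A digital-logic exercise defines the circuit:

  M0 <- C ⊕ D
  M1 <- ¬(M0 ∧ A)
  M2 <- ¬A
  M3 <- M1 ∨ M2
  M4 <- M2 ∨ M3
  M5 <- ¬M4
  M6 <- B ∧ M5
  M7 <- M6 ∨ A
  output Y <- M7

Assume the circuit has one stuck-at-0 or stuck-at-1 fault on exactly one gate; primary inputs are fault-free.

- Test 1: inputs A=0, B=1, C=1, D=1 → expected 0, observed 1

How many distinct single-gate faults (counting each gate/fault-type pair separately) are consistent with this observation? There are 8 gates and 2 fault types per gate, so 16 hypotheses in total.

4

Fault-free: M0=0, M1=1, M2=1, M3=1, M4=1, M5=0, M6=0, M7=0 → 0. Observed 1.
  M0: none of the 2 fault types match ✗
  M1: none of the 2 fault types match ✗
  M2: none of the 2 fault types match ✗
  M3: none of the 2 fault types match ✗
  M4: stuck-at-0 ✓; others ✗
  M5: stuck-at-1 ✓; others ✗
  M6: stuck-at-1 ✓; others ✗
  M7: stuck-at-1 ✓; others ✗
Consistent faults: {M4 stuck-at-0, M5 stuck-at-1, M6 stuck-at-1, M7 stuck-at-1} — 4 in all.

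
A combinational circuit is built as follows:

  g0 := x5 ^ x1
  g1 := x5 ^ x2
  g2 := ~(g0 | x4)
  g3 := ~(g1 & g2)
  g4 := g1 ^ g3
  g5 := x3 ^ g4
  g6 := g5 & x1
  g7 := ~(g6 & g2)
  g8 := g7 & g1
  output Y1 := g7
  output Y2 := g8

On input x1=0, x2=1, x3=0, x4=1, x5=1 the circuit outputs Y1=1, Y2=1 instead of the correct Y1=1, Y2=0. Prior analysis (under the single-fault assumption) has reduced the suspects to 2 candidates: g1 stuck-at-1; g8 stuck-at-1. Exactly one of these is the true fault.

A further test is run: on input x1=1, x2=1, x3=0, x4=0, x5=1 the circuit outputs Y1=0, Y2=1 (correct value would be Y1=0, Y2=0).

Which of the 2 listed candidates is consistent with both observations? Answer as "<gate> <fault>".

g8 stuck-at-1

Evaluate each candidate on input x1=1, x2=1, x3=0, x4=0, x5=1:
  g1 stuck-at-1: g0=0, g1=1 [stuck-at-1], g2=1, g3=0, g4=1, g5=1, g6=1, g7=0, g8=0 → Y1=0, Y2=0 — eliminated
  g8 stuck-at-1: g0=0, g1=0, g2=1, g3=1, g4=1, g5=1, g6=1, g7=0, g8=1 [stuck-at-1] → Y1=0, Y2=1 — matches
Only g8 stuck-at-1 reproduces the observed Y1=0, Y2=1.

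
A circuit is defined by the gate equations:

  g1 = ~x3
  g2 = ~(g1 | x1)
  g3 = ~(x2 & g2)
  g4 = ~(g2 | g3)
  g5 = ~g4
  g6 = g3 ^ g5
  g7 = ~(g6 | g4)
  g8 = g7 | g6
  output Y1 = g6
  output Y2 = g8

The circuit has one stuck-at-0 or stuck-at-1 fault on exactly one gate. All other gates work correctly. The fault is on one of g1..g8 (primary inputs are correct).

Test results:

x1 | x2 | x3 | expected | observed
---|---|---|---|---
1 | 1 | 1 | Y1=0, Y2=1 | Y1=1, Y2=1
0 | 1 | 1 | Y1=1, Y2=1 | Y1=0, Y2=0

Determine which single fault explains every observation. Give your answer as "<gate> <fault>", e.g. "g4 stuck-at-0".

Fault-free values for test 1 (x1=1, x2=1, x3=1): g1=0, g2=0, g3=1, g4=0, g5=1, g6=0, g7=1, g8=1, giving Y1=0, Y2=1. Observed Y1=1, Y2=1.
Test 1: faults giving observed Y1=1, Y2=1 are {g2 stuck-at-1, g4 stuck-at-1, g5 stuck-at-0, g6 stuck-at-1}.
Test 2 (x1=0, x2=1, x3=1): fault-free g1=0, g2=1, g3=0, g4=0, g5=1, g6=1, g7=0, g8=1 → Y1=1, Y2=1; observed Y1=0, Y2=0. Eliminates g2 stuck-at-1, g5 stuck-at-0, g6 stuck-at-1.
Only g4 stuck-at-1 is consistent with every test.

g4 stuck-at-1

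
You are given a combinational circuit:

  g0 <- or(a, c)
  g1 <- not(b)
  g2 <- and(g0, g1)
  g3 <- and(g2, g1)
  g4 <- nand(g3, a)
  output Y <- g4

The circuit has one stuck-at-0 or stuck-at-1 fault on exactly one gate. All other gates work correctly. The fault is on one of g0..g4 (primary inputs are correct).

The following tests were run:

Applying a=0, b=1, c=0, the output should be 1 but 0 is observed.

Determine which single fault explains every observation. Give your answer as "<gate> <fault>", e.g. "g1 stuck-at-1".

g4 stuck-at-0

Fault-free values for test 1 (a=0, b=1, c=0): g0=0, g1=0, g2=0, g3=0, g4=1, giving Y=1. Observed 0.
Test 1: faults giving observed 0 are {g4 stuck-at-0}.
Only g4 stuck-at-0 is consistent with every test.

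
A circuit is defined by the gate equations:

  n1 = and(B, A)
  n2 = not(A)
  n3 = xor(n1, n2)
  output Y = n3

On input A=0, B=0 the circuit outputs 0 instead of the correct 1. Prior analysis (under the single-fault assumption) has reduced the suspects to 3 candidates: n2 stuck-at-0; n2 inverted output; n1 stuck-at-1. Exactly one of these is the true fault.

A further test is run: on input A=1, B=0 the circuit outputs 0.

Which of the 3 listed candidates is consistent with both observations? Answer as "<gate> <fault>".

n2 stuck-at-0

Evaluate each candidate on input A=1, B=0:
  n2 stuck-at-0: n1=0, n2=0 [stuck-at-0], n3=0 → 0 — matches
  n2 inverted output: n1=0, n2=1 [inverted output], n3=1 → 1 — eliminated
  n1 stuck-at-1: n1=1 [stuck-at-1], n2=0, n3=1 → 1 — eliminated
Only n2 stuck-at-0 reproduces the observed 0.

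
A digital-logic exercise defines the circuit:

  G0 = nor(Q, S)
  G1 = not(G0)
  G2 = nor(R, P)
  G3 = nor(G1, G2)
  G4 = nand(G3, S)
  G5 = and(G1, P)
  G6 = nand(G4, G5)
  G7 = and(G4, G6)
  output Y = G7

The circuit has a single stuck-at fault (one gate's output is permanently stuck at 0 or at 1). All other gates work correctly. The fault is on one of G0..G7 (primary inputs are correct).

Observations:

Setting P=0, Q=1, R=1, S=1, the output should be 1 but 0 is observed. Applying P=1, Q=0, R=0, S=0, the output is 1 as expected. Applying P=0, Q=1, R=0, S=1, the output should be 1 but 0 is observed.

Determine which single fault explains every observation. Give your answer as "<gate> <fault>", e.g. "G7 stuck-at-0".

G3 stuck-at-1

Fault-free values for test 1 (P=0, Q=1, R=1, S=1): G0=0, G1=1, G2=0, G3=0, G4=1, G5=0, G6=1, G7=1, giving Y=1. Observed 0.
Test 1: faults giving observed 0 are {G0 stuck-at-1, G1 stuck-at-0, G3 stuck-at-1, G4 stuck-at-0, G5 stuck-at-1, G6 stuck-at-0, G7 stuck-at-0}.
Test 2 (P=1, Q=0, R=0, S=0): fault-free G0=1, G1=0, G2=0, G3=1, G4=1, G5=0, G6=1, G7=1 → 1; observed 1. Eliminates G4 stuck-at-0, G5 stuck-at-1, G6 stuck-at-0, G7 stuck-at-0.
Test 3 (P=0, Q=1, R=0, S=1): fault-free G0=0, G1=1, G2=1, G3=0, G4=1, G5=0, G6=1, G7=1 → 1; observed 0. Eliminates G0 stuck-at-1, G1 stuck-at-0.
Only G3 stuck-at-1 is consistent with every test.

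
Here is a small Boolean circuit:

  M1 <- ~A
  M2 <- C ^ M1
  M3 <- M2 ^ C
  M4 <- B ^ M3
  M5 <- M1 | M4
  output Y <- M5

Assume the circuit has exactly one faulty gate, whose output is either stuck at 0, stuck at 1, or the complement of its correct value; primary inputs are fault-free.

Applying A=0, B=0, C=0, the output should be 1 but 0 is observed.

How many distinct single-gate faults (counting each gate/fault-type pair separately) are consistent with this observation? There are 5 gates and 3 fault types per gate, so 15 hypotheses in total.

Fault-free: M1=1, M2=1, M3=1, M4=1, M5=1 → 1. Observed 0.
  M1: stuck-at-0, inverted output ✓; others ✗
  M2: none of the 3 fault types match ✗
  M3: none of the 3 fault types match ✗
  M4: none of the 3 fault types match ✗
  M5: stuck-at-0, inverted output ✓; others ✗
Consistent faults: {M1 stuck-at-0, M1 inverted output, M5 stuck-at-0, M5 inverted output} — 4 in all.

4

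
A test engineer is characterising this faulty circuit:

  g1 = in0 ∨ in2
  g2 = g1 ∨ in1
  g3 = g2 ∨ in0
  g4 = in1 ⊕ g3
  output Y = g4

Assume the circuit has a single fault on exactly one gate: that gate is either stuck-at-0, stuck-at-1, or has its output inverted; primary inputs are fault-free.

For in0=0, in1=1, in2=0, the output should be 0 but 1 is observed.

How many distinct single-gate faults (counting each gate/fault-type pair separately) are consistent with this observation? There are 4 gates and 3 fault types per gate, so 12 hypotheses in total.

Fault-free: g1=0, g2=1, g3=1, g4=0 → 0. Observed 1.
  g1 stuck-at-0: output 0 ✗
  g1 stuck-at-1: output 0 ✗
  g1 inverted output: output 0 ✗
  g2 stuck-at-0: output 1 ✓
  g2 stuck-at-1: output 0 ✗
  g2 inverted output: output 1 ✓
  g3 stuck-at-0: output 1 ✓
  g3 stuck-at-1: output 0 ✗
  g3 inverted output: output 1 ✓
  g4 stuck-at-0: output 0 ✗
  g4 stuck-at-1: output 1 ✓
  g4 inverted output: output 1 ✓
Consistent faults: {g2 stuck-at-0, g2 inverted output, g3 stuck-at-0, g3 inverted output, g4 stuck-at-1, g4 inverted output} — 6 in all.

6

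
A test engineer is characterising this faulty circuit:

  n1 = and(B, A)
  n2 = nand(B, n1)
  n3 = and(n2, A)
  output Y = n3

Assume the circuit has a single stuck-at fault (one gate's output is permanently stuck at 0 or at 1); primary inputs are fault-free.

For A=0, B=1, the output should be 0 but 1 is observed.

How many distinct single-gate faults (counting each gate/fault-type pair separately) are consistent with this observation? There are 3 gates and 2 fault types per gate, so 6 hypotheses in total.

Fault-free: n1=0, n2=1, n3=0 → 0. Observed 1.
  n1 stuck-at-0: output 0 ✗
  n1 stuck-at-1: output 0 ✗
  n2 stuck-at-0: output 0 ✗
  n2 stuck-at-1: output 0 ✗
  n3 stuck-at-0: output 0 ✗
  n3 stuck-at-1: output 1 ✓
Consistent faults: {n3 stuck-at-1} — 1 in all.

1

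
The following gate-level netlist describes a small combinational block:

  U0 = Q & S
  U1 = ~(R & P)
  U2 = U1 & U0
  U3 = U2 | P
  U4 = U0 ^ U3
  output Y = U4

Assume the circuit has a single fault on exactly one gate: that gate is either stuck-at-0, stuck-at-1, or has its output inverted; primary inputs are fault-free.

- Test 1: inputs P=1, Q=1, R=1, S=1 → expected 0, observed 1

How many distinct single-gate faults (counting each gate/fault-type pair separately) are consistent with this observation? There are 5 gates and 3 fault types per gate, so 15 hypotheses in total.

6

Fault-free: U0=1, U1=0, U2=0, U3=1, U4=0 → 0. Observed 1.
  U0: stuck-at-0, inverted output ✓; others ✗
  U1: none of the 3 fault types match ✗
  U2: none of the 3 fault types match ✗
  U3: stuck-at-0, inverted output ✓; others ✗
  U4: stuck-at-1, inverted output ✓; others ✗
Consistent faults: {U0 stuck-at-0, U0 inverted output, U3 stuck-at-0, U3 inverted output, U4 stuck-at-1, U4 inverted output} — 6 in all.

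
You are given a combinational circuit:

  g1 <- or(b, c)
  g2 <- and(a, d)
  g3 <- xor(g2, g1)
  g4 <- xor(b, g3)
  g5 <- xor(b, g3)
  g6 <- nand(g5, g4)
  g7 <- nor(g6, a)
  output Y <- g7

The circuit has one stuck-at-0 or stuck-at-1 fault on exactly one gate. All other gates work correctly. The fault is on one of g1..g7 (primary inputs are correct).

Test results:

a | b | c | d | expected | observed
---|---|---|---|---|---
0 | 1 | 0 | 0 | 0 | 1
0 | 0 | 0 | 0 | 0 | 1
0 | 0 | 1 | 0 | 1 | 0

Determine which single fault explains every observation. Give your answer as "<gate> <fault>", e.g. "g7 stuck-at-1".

Fault-free values for test 1 (a=0, b=1, c=0, d=0): g1=1, g2=0, g3=1, g4=0, g5=0, g6=1, g7=0, giving Y=0. Observed 1.
Test 1: faults giving observed 1 are {g1 stuck-at-0, g2 stuck-at-1, g3 stuck-at-0, g6 stuck-at-0, g7 stuck-at-1}.
Test 2 (a=0, b=0, c=0, d=0): fault-free g1=0, g2=0, g3=0, g4=0, g5=0, g6=1, g7=0 → 0; observed 1. Eliminates g1 stuck-at-0, g3 stuck-at-0.
Test 3 (a=0, b=0, c=1, d=0): fault-free g1=1, g2=0, g3=1, g4=1, g5=1, g6=0, g7=1 → 1; observed 0. Eliminates g6 stuck-at-0, g7 stuck-at-1.
Only g2 stuck-at-1 is consistent with every test.

g2 stuck-at-1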